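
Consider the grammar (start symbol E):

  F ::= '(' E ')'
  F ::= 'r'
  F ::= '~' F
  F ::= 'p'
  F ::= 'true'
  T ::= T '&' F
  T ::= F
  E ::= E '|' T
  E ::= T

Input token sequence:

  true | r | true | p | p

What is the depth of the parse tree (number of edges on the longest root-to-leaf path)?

7

[E [E [E [E [E [T [F true]]] | [T [F r]]] | [T [F true]]] | [T [F p]]] | [T [F p]]]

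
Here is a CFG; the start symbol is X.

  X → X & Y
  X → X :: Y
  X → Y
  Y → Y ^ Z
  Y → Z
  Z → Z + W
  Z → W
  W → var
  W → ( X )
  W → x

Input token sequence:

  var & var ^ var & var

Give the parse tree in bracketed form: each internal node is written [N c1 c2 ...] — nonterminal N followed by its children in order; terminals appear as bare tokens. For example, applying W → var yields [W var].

X
X & Y
X & Y & Y
Y & Y & Y
Z & Y & Y
W & Y & Y
var & Y & Y
var & Y ^ Z & Y
var & Z ^ Z & Y
var & W ^ Z & Y
var & var ^ Z & Y
var & var ^ W & Y
var & var ^ var & Y
var & var ^ var & Z
var & var ^ var & W
var & var ^ var & var

[X [X [X [Y [Z [W var]]]] & [Y [Y [Z [W var]]] ^ [Z [W var]]]] & [Y [Z [W var]]]]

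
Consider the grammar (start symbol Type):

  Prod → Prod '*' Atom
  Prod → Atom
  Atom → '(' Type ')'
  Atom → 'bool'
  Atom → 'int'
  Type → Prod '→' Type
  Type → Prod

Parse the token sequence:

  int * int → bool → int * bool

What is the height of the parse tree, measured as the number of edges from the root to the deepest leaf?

[Type [Prod [Prod [Atom int]] * [Atom int]] → [Type [Prod [Atom bool]] → [Type [Prod [Prod [Atom int]] * [Atom bool]]]]]

6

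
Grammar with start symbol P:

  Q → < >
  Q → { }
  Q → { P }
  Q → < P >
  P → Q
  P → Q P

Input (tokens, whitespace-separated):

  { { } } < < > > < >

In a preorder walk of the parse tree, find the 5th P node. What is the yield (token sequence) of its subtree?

[P [Q { [P [Q { }]] }] [P [Q < [P [Q < >]] >] [P [Q < >]]]]

< >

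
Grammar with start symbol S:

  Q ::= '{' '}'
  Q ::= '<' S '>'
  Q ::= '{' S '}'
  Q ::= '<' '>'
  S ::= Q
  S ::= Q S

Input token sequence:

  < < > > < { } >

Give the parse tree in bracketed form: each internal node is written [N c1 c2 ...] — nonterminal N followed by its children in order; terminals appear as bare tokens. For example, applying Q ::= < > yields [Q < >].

S
Q S
< S > S
< Q > S
< < > > S
< < > > Q
< < > > < S >
< < > > < Q >
< < > > < { } >

[S [Q < [S [Q < >]] >] [S [Q < [S [Q { }]] >]]]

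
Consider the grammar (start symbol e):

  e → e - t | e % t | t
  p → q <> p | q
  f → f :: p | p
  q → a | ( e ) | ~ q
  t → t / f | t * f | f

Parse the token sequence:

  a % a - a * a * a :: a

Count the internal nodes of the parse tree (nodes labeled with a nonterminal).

26

[e [e [e [t [f [p [q a]]]]] % [t [f [p [q a]]]]] - [t [t [t [f [p [q a]]]] * [f [p [q a]]]] * [f [f [p [q a]]] :: [p [q a]]]]]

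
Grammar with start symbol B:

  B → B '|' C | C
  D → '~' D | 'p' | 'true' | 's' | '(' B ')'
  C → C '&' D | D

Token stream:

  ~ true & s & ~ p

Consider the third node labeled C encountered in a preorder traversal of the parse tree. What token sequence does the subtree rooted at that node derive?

~ true

[B [C [C [C [D ~ [D true]]] & [D s]] & [D ~ [D p]]]]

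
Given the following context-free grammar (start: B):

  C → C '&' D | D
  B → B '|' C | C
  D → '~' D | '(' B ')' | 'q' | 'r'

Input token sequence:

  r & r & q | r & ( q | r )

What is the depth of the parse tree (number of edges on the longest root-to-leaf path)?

7

[B [B [C [C [C [D r]] & [D r]] & [D q]]] | [C [C [D r]] & [D ( [B [B [C [D q]]] | [C [D r]]] )]]]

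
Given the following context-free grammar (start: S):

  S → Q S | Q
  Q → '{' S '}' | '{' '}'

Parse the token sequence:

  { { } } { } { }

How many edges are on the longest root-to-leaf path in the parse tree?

4

[S [Q { [S [Q { }]] }] [S [Q { }] [S [Q { }]]]]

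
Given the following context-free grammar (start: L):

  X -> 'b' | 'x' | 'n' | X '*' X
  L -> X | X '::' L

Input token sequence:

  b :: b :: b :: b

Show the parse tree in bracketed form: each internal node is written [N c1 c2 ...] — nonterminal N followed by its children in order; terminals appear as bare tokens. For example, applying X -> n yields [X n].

L
X :: L
b :: L
b :: X :: L
b :: b :: L
b :: b :: X :: L
b :: b :: b :: L
b :: b :: b :: X
b :: b :: b :: b

[L [X b] :: [L [X b] :: [L [X b] :: [L [X b]]]]]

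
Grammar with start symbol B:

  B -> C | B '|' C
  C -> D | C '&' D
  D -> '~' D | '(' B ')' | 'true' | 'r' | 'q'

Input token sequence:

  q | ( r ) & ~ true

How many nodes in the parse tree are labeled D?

5

[B [B [C [D q]]] | [C [C [D ( [B [C [D r]]] )]] & [D ~ [D true]]]]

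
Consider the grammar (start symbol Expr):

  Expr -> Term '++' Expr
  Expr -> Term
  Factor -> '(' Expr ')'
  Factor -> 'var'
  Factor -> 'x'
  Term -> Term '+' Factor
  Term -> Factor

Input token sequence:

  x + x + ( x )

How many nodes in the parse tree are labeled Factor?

4

[Expr [Term [Term [Term [Factor x]] + [Factor x]] + [Factor ( [Expr [Term [Factor x]]] )]]]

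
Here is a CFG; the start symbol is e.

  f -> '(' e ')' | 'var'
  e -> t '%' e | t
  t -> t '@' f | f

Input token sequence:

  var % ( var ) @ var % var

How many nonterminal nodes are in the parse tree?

[e [t [f var]] % [e [t [t [f ( [e [t [f var]]] )]] @ [f var]] % [e [t [f var]]]]]

14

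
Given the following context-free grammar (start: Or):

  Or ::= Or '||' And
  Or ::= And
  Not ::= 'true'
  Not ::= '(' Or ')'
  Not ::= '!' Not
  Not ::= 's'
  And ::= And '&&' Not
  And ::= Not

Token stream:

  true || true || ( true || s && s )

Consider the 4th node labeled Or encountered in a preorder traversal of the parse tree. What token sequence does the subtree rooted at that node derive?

true || s && s

[Or [Or [Or [And [Not true]]] || [And [Not true]]] || [And [Not ( [Or [Or [And [Not true]]] || [And [And [Not s]] && [Not s]]] )]]]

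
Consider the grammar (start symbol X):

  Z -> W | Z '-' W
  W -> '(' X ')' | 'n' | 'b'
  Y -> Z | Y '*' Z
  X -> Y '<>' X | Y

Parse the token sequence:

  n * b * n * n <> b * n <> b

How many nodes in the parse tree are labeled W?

7

[X [Y [Y [Y [Y [Z [W n]]] * [Z [W b]]] * [Z [W n]]] * [Z [W n]]] <> [X [Y [Y [Z [W b]]] * [Z [W n]]] <> [X [Y [Z [W b]]]]]]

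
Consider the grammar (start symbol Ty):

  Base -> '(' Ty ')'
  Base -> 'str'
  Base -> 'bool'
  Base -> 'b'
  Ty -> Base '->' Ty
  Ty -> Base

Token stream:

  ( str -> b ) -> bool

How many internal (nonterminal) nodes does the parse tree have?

[Ty [Base ( [Ty [Base str] -> [Ty [Base b]]] )] -> [Ty [Base bool]]]

8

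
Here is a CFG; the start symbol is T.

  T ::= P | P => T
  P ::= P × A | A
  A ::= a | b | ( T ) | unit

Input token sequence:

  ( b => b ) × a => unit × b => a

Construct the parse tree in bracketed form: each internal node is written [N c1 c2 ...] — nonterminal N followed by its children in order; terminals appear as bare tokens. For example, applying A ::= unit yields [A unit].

T
P => T
P × A => T
A × A => T
( T ) × A => T
( P => T ) × A => T
( A => T ) × A => T
( b => T ) × A => T
( b => P ) × A => T
( b => A ) × A => T
( b => b ) × A => T
( b => b ) × a => T
( b => b ) × a => P => T
( b => b ) × a => P × A => T
( b => b ) × a => A × A => T
( b => b ) × a => unit × A => T
( b => b ) × a => unit × b => T
( b => b ) × a => unit × b => P
( b => b ) × a => unit × b => A
( b => b ) × a => unit × b => a

[T [P [P [A ( [T [P [A b]] => [T [P [A b]]]] )]] × [A a]] => [T [P [P [A unit]] × [A b]] => [T [P [A a]]]]]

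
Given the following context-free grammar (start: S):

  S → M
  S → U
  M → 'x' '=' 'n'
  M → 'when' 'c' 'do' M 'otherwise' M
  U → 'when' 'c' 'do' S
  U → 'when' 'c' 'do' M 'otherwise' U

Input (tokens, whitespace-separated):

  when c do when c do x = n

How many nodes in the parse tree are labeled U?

[S [U when c do [S [U when c do [S [M x = n]]]]]]

2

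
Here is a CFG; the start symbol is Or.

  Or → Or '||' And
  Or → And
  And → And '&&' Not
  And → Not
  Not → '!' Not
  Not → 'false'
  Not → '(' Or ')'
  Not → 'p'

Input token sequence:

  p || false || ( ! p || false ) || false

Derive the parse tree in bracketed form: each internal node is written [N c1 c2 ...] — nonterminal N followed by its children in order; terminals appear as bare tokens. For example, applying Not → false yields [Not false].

[Or [Or [Or [Or [And [Not p]]] || [And [Not false]]] || [And [Not ( [Or [Or [And [Not ! [Not p]]]] || [And [Not false]]] )]]] || [And [Not false]]]

Or
Or || And
Or || And || And
Or || And || And || And
And || And || And || And
Not || And || And || And
p || And || And || And
p || Not || And || And
p || false || And || And
p || false || Not || And
p || false || ( Or ) || And
p || false || ( Or || And ) || And
p || false || ( And || And ) || And
p || false || ( Not || And ) || And
p || false || ( ! Not || And ) || And
p || false || ( ! p || And ) || And
p || false || ( ! p || Not ) || And
p || false || ( ! p || false ) || And
p || false || ( ! p || false ) || Not
p || false || ( ! p || false ) || false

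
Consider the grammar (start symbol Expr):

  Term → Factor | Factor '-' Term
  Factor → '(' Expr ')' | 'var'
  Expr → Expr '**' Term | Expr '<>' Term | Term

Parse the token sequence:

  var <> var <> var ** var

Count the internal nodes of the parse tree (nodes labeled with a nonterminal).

12

[Expr [Expr [Expr [Expr [Term [Factor var]]] <> [Term [Factor var]]] <> [Term [Factor var]]] ** [Term [Factor var]]]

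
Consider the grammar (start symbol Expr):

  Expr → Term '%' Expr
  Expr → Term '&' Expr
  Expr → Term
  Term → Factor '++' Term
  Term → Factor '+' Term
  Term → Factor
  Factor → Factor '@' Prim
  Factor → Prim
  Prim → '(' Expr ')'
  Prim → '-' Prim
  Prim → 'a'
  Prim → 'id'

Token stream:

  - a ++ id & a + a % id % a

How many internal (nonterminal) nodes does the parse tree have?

23

[Expr [Term [Factor [Prim - [Prim a]]] ++ [Term [Factor [Prim id]]]] & [Expr [Term [Factor [Prim a]] + [Term [Factor [Prim a]]]] % [Expr [Term [Factor [Prim id]]] % [Expr [Term [Factor [Prim a]]]]]]]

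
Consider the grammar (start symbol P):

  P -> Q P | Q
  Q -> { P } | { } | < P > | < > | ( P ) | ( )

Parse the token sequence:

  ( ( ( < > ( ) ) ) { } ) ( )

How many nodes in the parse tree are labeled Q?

7

[P [Q ( [P [Q ( [P [Q ( [P [Q < >] [P [Q ( )]]] )]] )] [P [Q { }]]] )] [P [Q ( )]]]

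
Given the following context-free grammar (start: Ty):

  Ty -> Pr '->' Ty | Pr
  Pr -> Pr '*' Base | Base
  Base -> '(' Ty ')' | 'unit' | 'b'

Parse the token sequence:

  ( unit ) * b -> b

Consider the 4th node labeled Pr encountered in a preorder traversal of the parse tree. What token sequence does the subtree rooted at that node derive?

[Ty [Pr [Pr [Base ( [Ty [Pr [Base unit]]] )]] * [Base b]] -> [Ty [Pr [Base b]]]]

b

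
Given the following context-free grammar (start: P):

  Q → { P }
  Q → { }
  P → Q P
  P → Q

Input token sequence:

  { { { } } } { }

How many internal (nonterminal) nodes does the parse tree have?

8

[P [Q { [P [Q { [P [Q { }]] }]] }] [P [Q { }]]]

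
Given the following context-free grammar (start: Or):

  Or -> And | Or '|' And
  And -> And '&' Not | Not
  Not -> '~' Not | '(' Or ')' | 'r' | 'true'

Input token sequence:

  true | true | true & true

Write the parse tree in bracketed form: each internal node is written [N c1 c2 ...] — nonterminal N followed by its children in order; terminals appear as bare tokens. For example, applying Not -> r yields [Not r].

Or
Or | And
Or | And | And
And | And | And
Not | And | And
true | And | And
true | Not | And
true | true | And
true | true | And & Not
true | true | Not & Not
true | true | true & Not
true | true | true & true

[Or [Or [Or [And [Not true]]] | [And [Not true]]] | [And [And [Not true]] & [Not true]]]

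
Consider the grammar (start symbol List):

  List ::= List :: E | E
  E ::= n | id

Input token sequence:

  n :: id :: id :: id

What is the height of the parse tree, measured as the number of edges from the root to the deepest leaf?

[List [List [List [List [E n]] :: [E id]] :: [E id]] :: [E id]]

5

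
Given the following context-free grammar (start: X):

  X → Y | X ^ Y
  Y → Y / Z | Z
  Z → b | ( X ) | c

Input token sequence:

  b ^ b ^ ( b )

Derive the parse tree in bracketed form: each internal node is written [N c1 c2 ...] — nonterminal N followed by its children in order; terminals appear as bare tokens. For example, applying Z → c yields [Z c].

X
X ^ Y
X ^ Y ^ Y
Y ^ Y ^ Y
Z ^ Y ^ Y
b ^ Y ^ Y
b ^ Z ^ Y
b ^ b ^ Y
b ^ b ^ Z
b ^ b ^ ( X )
b ^ b ^ ( Y )
b ^ b ^ ( Z )
b ^ b ^ ( b )

[X [X [X [Y [Z b]]] ^ [Y [Z b]]] ^ [Y [Z ( [X [Y [Z b]]] )]]]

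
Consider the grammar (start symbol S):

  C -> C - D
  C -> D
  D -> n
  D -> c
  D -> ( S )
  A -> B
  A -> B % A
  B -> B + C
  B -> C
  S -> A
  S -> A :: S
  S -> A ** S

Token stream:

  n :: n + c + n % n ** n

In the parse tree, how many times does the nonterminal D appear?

6

[S [A [B [C [D n]]]] :: [S [A [B [B [B [C [D n]]] + [C [D c]]] + [C [D n]]] % [A [B [C [D n]]]]] ** [S [A [B [C [D n]]]]]]]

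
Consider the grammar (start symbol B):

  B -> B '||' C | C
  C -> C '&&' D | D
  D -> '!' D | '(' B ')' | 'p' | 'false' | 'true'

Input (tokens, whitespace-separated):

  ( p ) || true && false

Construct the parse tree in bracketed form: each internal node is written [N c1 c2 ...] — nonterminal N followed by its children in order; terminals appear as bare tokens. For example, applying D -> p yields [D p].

B
B || C
C || C
D || C
( B ) || C
( C ) || C
( D ) || C
( p ) || C
( p ) || C && D
( p ) || D && D
( p ) || true && D
( p ) || true && false

[B [B [C [D ( [B [C [D p]]] )]]] || [C [C [D true]] && [D false]]]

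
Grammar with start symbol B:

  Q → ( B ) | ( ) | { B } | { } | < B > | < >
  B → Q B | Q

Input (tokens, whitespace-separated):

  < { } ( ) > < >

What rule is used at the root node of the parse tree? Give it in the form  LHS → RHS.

[B [Q < [B [Q { }] [B [Q ( )]]] >] [B [Q < >]]]

B → Q B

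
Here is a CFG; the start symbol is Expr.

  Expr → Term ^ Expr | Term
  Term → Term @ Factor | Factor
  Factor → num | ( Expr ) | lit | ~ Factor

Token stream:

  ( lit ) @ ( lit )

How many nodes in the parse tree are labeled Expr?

3

[Expr [Term [Term [Factor ( [Expr [Term [Factor lit]]] )]] @ [Factor ( [Expr [Term [Factor lit]]] )]]]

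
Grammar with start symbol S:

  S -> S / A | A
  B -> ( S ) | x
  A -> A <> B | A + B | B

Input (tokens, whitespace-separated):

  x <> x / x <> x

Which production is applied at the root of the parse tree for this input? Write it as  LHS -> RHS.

[S [S [A [A [B x]] <> [B x]]] / [A [A [B x]] <> [B x]]]

S -> S / A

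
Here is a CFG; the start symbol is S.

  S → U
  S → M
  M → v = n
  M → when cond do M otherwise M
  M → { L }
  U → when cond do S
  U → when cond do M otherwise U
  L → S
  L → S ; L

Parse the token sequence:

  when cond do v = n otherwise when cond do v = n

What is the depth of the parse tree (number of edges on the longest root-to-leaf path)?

5

[S [U when cond do [M v = n] otherwise [U when cond do [S [M v = n]]]]]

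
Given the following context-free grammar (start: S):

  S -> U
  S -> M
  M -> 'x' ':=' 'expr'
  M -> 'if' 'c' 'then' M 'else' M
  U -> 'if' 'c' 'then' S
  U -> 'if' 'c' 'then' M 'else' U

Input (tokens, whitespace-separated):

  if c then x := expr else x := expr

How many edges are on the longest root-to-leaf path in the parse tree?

3

[S [M if c then [M x := expr] else [M x := expr]]]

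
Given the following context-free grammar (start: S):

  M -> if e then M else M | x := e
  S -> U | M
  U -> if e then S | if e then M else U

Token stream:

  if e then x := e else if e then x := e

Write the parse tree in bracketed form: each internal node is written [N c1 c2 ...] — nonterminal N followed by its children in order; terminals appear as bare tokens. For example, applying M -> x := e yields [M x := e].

[S [U if e then [M x := e] else [U if e then [S [M x := e]]]]]

S
U
if e then M else U
if e then x := e else U
if e then x := e else if e then S
if e then x := e else if e then M
if e then x := e else if e then x := e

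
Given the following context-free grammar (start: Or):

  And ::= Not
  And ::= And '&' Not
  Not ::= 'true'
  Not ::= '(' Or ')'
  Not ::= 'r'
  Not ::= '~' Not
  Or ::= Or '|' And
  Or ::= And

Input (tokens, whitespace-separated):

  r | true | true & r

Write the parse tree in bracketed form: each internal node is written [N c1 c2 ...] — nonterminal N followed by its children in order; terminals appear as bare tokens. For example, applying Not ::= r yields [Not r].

[Or [Or [Or [And [Not r]]] | [And [Not true]]] | [And [And [Not true]] & [Not r]]]

Or
Or | And
Or | And | And
And | And | And
Not | And | And
r | And | And
r | Not | And
r | true | And
r | true | And & Not
r | true | Not & Not
r | true | true & Not
r | true | true & r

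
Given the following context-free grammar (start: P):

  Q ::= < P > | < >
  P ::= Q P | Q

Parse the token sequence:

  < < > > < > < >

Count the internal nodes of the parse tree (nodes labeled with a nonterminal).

8

[P [Q < [P [Q < >]] >] [P [Q < >] [P [Q < >]]]]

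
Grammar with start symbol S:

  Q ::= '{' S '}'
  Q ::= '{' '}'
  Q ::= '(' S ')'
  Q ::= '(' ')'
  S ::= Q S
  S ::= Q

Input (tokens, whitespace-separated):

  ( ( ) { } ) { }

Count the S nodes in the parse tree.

4

[S [Q ( [S [Q ( )] [S [Q { }]]] )] [S [Q { }]]]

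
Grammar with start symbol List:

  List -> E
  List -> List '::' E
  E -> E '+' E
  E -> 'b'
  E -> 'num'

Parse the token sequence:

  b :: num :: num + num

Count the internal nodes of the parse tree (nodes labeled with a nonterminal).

8

[List [List [List [E b]] :: [E num]] :: [E [E num] + [E num]]]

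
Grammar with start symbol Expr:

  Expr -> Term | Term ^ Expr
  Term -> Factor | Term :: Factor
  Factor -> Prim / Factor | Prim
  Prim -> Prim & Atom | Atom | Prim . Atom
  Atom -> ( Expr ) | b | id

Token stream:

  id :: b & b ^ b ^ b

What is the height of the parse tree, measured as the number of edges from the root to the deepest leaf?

7

[Expr [Term [Term [Factor [Prim [Atom id]]]] :: [Factor [Prim [Prim [Atom b]] & [Atom b]]]] ^ [Expr [Term [Factor [Prim [Atom b]]]] ^ [Expr [Term [Factor [Prim [Atom b]]]]]]]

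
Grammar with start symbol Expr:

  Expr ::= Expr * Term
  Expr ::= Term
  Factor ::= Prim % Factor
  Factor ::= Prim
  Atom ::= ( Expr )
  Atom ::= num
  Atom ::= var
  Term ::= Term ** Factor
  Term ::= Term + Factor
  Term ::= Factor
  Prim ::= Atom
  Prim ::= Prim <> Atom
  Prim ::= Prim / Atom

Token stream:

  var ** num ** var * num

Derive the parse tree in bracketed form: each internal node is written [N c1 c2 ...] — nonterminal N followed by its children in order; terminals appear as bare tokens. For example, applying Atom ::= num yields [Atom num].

Expr
Expr * Term
Term * Term
Term ** Factor * Term
Term ** Factor ** Factor * Term
Factor ** Factor ** Factor * Term
Prim ** Factor ** Factor * Term
Atom ** Factor ** Factor * Term
var ** Factor ** Factor * Term
var ** Prim ** Factor * Term
var ** Atom ** Factor * Term
var ** num ** Factor * Term
var ** num ** Prim * Term
var ** num ** Atom * Term
var ** num ** var * Term
var ** num ** var * Factor
var ** num ** var * Prim
var ** num ** var * Atom
var ** num ** var * num

[Expr [Expr [Term [Term [Term [Factor [Prim [Atom var]]]] ** [Factor [Prim [Atom num]]]] ** [Factor [Prim [Atom var]]]]] * [Term [Factor [Prim [Atom num]]]]]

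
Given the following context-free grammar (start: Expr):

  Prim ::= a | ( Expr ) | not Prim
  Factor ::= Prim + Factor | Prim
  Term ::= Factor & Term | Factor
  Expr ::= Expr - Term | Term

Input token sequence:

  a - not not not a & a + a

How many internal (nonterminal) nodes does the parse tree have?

[Expr [Expr [Term [Factor [Prim a]]]] - [Term [Factor [Prim not [Prim not [Prim not [Prim a]]]]] & [Term [Factor [Prim a] + [Factor [Prim a]]]]]]

16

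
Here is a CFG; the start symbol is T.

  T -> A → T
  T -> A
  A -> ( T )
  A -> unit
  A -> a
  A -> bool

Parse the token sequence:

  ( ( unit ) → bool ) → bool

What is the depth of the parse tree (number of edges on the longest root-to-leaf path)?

[T [A ( [T [A ( [T [A unit]] )] → [T [A bool]]] )] → [T [A bool]]]

6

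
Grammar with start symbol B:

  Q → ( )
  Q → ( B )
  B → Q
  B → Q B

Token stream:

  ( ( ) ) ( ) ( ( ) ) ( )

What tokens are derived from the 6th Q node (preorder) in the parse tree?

( )

[B [Q ( [B [Q ( )]] )] [B [Q ( )] [B [Q ( [B [Q ( )]] )] [B [Q ( )]]]]]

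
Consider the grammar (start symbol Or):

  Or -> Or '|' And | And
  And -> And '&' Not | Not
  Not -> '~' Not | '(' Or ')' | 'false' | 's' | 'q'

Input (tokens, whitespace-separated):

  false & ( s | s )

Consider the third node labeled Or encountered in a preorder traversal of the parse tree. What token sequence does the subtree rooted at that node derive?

s

[Or [And [And [Not false]] & [Not ( [Or [Or [And [Not s]]] | [And [Not s]]] )]]]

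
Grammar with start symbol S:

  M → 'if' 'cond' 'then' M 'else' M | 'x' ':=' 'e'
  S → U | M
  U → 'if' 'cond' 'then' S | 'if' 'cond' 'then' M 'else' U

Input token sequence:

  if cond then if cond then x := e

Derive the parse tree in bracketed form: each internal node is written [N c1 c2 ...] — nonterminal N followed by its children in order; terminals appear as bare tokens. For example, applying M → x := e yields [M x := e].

[S [U if cond then [S [U if cond then [S [M x := e]]]]]]

S
U
if cond then S
if cond then U
if cond then if cond then S
if cond then if cond then M
if cond then if cond then x := e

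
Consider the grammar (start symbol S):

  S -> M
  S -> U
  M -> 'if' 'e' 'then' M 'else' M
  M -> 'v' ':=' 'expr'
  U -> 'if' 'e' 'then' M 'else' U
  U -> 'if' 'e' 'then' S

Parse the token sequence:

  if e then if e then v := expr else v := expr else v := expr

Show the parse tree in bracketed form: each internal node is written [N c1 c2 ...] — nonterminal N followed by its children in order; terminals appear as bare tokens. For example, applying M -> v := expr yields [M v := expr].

S
M
if e then M else M
if e then if e then M else M else M
if e then if e then v := expr else M else M
if e then if e then v := expr else v := expr else M
if e then if e then v := expr else v := expr else v := expr

[S [M if e then [M if e then [M v := expr] else [M v := expr]] else [M v := expr]]]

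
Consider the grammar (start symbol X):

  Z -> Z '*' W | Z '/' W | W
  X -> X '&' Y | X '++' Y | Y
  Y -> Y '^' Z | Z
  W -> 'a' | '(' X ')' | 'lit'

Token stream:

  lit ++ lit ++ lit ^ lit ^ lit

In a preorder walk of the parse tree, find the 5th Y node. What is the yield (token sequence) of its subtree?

lit

[X [X [X [Y [Z [W lit]]]] ++ [Y [Z [W lit]]]] ++ [Y [Y [Y [Z [W lit]]] ^ [Z [W lit]]] ^ [Z [W lit]]]]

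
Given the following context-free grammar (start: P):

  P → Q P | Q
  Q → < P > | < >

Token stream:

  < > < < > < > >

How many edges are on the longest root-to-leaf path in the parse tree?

6

[P [Q < >] [P [Q < [P [Q < >] [P [Q < >]]] >]]]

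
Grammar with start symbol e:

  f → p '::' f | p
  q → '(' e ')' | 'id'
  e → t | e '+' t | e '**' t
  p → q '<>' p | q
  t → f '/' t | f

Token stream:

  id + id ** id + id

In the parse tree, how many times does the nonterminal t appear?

4

[e [e [e [e [t [f [p [q id]]]]] + [t [f [p [q id]]]]] ** [t [f [p [q id]]]]] + [t [f [p [q id]]]]]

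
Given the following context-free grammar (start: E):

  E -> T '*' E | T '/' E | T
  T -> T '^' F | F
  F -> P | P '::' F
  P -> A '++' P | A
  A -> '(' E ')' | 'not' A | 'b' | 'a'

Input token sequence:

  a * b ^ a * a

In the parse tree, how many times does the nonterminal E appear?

3

[E [T [F [P [A a]]]] * [E [T [T [F [P [A b]]]] ^ [F [P [A a]]]] * [E [T [F [P [A a]]]]]]]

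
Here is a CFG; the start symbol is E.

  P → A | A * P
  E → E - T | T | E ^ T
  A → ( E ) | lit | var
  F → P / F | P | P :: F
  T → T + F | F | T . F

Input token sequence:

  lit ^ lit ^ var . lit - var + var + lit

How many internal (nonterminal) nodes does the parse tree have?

[E [E [E [E [T [F [P [A lit]]]]] ^ [T [F [P [A lit]]]]] ^ [T [T [F [P [A var]]]] . [F [P [A lit]]]]] - [T [T [T [F [P [A var]]]] + [F [P [A var]]]] + [F [P [A lit]]]]]

32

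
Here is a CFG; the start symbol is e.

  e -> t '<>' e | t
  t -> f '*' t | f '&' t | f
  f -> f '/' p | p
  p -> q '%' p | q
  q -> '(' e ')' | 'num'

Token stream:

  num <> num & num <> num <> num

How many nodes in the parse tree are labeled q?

5

[e [t [f [p [q num]]]] <> [e [t [f [p [q num]]] & [t [f [p [q num]]]]] <> [e [t [f [p [q num]]]] <> [e [t [f [p [q num]]]]]]]]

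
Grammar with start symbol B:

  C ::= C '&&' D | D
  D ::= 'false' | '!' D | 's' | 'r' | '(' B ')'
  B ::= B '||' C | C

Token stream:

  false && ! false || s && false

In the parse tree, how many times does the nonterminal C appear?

4

[B [B [C [C [D false]] && [D ! [D false]]]] || [C [C [D s]] && [D false]]]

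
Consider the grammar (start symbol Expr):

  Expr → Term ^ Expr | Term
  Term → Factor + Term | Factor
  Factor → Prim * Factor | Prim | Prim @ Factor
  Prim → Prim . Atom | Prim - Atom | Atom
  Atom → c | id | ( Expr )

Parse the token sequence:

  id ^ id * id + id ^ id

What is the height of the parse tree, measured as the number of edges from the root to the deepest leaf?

[Expr [Term [Factor [Prim [Atom id]]]] ^ [Expr [Term [Factor [Prim [Atom id]] * [Factor [Prim [Atom id]]]] + [Term [Factor [Prim [Atom id]]]]] ^ [Expr [Term [Factor [Prim [Atom id]]]]]]]

7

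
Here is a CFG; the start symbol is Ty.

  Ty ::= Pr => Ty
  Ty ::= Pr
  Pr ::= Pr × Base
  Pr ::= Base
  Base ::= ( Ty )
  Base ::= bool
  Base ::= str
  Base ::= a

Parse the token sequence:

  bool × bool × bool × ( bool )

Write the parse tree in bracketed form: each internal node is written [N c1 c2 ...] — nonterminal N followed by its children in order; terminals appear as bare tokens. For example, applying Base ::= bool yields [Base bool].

[Ty [Pr [Pr [Pr [Pr [Base bool]] × [Base bool]] × [Base bool]] × [Base ( [Ty [Pr [Base bool]]] )]]]

Ty
Pr
Pr × Base
Pr × Base × Base
Pr × Base × Base × Base
Base × Base × Base × Base
bool × Base × Base × Base
bool × bool × Base × Base
bool × bool × bool × Base
bool × bool × bool × ( Ty )
bool × bool × bool × ( Pr )
bool × bool × bool × ( Base )
bool × bool × bool × ( bool )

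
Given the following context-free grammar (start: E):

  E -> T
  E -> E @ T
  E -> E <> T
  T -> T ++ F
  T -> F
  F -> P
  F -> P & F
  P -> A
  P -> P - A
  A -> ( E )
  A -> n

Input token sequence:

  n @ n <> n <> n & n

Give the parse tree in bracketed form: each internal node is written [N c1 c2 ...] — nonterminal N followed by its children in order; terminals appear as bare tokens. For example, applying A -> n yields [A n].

[E [E [E [E [T [F [P [A n]]]]] @ [T [F [P [A n]]]]] <> [T [F [P [A n]]]]] <> [T [F [P [A n]] & [F [P [A n]]]]]]

E
E <> T
E <> T <> T
E @ T <> T <> T
T @ T <> T <> T
F @ T <> T <> T
P @ T <> T <> T
A @ T <> T <> T
n @ T <> T <> T
n @ F <> T <> T
n @ P <> T <> T
n @ A <> T <> T
n @ n <> T <> T
n @ n <> F <> T
n @ n <> P <> T
n @ n <> A <> T
n @ n <> n <> T
n @ n <> n <> F
n @ n <> n <> P & F
n @ n <> n <> A & F
n @ n <> n <> n & F
n @ n <> n <> n & P
n @ n <> n <> n & A
n @ n <> n <> n & n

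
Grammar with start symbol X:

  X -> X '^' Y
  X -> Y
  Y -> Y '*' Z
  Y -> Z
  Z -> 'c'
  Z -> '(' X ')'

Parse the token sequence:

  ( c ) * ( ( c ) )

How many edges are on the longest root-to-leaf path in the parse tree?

9

[X [Y [Y [Z ( [X [Y [Z c]]] )]] * [Z ( [X [Y [Z ( [X [Y [Z c]]] )]]] )]]]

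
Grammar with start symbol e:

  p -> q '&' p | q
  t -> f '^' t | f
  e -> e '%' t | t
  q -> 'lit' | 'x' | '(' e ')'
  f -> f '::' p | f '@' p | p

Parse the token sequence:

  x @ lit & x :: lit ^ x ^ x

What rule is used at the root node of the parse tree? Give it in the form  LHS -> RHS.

e -> t

[e [t [f [f [f [p [q x]]] @ [p [q lit] & [p [q x]]]] :: [p [q lit]]] ^ [t [f [p [q x]]] ^ [t [f [p [q x]]]]]]]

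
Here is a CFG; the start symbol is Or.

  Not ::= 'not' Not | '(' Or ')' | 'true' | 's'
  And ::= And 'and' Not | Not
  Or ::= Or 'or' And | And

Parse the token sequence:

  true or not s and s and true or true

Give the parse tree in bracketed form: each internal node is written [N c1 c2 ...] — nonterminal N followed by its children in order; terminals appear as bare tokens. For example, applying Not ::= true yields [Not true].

[Or [Or [Or [And [Not true]]] or [And [And [And [Not not [Not s]]] and [Not s]] and [Not true]]] or [And [Not true]]]

Or
Or or And
Or or And or And
And or And or And
Not or And or And
true or And or And
true or And and Not or And
true or And and Not and Not or And
true or Not and Not and Not or And
true or not Not and Not and Not or And
true or not s and Not and Not or And
true or not s and s and Not or And
true or not s and s and true or And
true or not s and s and true or Not
true or not s and s and true or true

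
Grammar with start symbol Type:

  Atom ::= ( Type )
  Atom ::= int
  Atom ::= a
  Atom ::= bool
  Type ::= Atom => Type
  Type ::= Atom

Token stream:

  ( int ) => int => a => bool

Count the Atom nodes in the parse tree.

5

[Type [Atom ( [Type [Atom int]] )] => [Type [Atom int] => [Type [Atom a] => [Type [Atom bool]]]]]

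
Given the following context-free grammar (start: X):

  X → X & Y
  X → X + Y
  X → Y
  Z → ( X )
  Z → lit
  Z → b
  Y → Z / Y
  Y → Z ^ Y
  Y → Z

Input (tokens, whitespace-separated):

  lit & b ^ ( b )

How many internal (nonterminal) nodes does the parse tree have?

11

[X [X [Y [Z lit]]] & [Y [Z b] ^ [Y [Z ( [X [Y [Z b]]] )]]]]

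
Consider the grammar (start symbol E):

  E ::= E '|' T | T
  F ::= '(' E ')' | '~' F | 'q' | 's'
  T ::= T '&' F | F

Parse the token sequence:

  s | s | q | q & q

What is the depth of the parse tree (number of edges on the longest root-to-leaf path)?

6

[E [E [E [E [T [F s]]] | [T [F s]]] | [T [F q]]] | [T [T [F q]] & [F q]]]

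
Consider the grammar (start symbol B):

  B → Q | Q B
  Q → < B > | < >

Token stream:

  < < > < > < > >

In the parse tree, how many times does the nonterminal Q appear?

4

[B [Q < [B [Q < >] [B [Q < >] [B [Q < >]]]] >]]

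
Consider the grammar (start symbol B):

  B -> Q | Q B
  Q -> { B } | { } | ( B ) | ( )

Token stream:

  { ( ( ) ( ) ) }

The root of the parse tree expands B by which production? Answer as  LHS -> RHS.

[B [Q { [B [Q ( [B [Q ( )] [B [Q ( )]]] )]] }]]

B -> Q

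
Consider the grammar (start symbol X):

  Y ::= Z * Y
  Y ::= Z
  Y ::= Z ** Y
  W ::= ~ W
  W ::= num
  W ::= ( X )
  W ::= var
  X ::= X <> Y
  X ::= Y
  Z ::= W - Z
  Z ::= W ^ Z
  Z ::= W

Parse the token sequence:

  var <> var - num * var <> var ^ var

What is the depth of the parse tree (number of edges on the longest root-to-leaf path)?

6

[X [X [X [Y [Z [W var]]]] <> [Y [Z [W var] - [Z [W num]]] * [Y [Z [W var]]]]] <> [Y [Z [W var] ^ [Z [W var]]]]]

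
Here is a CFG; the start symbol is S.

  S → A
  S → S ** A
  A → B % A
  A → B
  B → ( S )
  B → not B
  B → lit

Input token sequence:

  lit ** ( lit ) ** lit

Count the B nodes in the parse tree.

[S [S [S [A [B lit]]] ** [A [B ( [S [A [B lit]]] )]]] ** [A [B lit]]]

4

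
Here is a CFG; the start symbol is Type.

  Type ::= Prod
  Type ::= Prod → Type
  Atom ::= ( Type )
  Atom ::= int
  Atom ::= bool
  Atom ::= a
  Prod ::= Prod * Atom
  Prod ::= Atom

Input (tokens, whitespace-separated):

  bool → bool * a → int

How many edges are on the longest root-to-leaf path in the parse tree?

5

[Type [Prod [Atom bool]] → [Type [Prod [Prod [Atom bool]] * [Atom a]] → [Type [Prod [Atom int]]]]]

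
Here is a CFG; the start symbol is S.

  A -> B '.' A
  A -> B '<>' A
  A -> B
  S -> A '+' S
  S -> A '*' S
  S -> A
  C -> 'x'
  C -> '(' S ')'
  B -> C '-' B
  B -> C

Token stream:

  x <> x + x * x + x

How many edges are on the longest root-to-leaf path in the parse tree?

[S [A [B [C x]] <> [A [B [C x]]]] + [S [A [B [C x]]] * [S [A [B [C x]]] + [S [A [B [C x]]]]]]]

7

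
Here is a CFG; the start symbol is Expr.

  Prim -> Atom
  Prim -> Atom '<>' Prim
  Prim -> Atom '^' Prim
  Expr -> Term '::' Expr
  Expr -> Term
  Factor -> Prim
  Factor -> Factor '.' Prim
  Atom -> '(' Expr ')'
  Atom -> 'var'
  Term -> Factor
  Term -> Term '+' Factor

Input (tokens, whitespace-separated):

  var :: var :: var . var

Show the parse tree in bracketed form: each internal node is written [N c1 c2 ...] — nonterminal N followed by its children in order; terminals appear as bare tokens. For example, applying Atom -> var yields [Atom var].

[Expr [Term [Factor [Prim [Atom var]]]] :: [Expr [Term [Factor [Prim [Atom var]]]] :: [Expr [Term [Factor [Factor [Prim [Atom var]]] . [Prim [Atom var]]]]]]]

Expr
Term :: Expr
Factor :: Expr
Prim :: Expr
Atom :: Expr
var :: Expr
var :: Term :: Expr
var :: Factor :: Expr
var :: Prim :: Expr
var :: Atom :: Expr
var :: var :: Expr
var :: var :: Term
var :: var :: Factor
var :: var :: Factor . Prim
var :: var :: Prim . Prim
var :: var :: Atom . Prim
var :: var :: var . Prim
var :: var :: var . Atom
var :: var :: var . var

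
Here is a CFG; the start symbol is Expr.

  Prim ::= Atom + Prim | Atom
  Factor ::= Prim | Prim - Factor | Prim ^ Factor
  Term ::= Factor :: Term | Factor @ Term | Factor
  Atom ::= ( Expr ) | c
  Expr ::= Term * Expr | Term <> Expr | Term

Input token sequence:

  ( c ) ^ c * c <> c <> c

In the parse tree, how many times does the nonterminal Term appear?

5

[Expr [Term [Factor [Prim [Atom ( [Expr [Term [Factor [Prim [Atom c]]]]] )]] ^ [Factor [Prim [Atom c]]]]] * [Expr [Term [Factor [Prim [Atom c]]]] <> [Expr [Term [Factor [Prim [Atom c]]]] <> [Expr [Term [Factor [Prim [Atom c]]]]]]]]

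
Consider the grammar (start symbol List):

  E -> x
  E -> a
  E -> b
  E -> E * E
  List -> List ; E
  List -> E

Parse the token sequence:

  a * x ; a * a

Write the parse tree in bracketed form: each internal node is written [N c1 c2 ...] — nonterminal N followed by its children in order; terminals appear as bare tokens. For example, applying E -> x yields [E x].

[List [List [E [E a] * [E x]]] ; [E [E a] * [E a]]]

List
List ; E
E ; E
E * E ; E
a * E ; E
a * x ; E
a * x ; E * E
a * x ; a * E
a * x ; a * a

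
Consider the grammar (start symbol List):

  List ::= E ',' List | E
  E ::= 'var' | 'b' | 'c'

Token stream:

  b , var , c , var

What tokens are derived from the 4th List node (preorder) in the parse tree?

[List [E b] , [List [E var] , [List [E c] , [List [E var]]]]]

var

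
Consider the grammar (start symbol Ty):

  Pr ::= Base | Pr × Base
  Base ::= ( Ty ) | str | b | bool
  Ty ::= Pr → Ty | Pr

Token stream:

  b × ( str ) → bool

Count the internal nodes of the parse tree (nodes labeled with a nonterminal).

11

[Ty [Pr [Pr [Base b]] × [Base ( [Ty [Pr [Base str]]] )]] → [Ty [Pr [Base bool]]]]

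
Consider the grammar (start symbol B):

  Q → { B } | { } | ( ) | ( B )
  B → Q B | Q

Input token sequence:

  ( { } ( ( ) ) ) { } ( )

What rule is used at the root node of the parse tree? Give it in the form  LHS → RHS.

B → Q B

[B [Q ( [B [Q { }] [B [Q ( [B [Q ( )]] )]]] )] [B [Q { }] [B [Q ( )]]]]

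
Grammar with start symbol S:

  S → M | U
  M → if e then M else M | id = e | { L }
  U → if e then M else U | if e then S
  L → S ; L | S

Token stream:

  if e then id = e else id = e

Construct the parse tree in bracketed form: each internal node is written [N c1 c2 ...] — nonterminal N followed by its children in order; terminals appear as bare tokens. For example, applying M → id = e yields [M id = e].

S
M
if e then M else M
if e then id = e else M
if e then id = e else id = e

[S [M if e then [M id = e] else [M id = e]]]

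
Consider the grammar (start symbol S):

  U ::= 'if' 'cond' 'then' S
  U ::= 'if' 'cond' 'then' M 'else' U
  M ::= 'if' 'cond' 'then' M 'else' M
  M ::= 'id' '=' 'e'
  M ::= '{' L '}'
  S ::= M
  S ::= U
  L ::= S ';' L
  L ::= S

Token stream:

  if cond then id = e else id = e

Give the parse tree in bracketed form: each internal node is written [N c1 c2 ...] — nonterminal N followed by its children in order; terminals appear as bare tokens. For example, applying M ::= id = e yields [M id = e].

[S [M if cond then [M id = e] else [M id = e]]]

S
M
if cond then M else M
if cond then id = e else M
if cond then id = e else id = e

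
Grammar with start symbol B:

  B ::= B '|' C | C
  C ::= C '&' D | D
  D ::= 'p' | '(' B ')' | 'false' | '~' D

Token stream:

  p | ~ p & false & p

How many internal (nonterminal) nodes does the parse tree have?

11

[B [B [C [D p]]] | [C [C [C [D ~ [D p]]] & [D false]] & [D p]]]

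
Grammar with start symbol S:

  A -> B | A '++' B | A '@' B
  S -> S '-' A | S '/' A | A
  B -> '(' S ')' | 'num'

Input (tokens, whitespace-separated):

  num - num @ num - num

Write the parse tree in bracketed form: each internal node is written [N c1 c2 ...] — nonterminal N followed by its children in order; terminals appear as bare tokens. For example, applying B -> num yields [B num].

S
S - A
S - A - A
A - A - A
B - A - A
num - A - A
num - A @ B - A
num - B @ B - A
num - num @ B - A
num - num @ num - A
num - num @ num - B
num - num @ num - num

[S [S [S [A [B num]]] - [A [A [B num]] @ [B num]]] - [A [B num]]]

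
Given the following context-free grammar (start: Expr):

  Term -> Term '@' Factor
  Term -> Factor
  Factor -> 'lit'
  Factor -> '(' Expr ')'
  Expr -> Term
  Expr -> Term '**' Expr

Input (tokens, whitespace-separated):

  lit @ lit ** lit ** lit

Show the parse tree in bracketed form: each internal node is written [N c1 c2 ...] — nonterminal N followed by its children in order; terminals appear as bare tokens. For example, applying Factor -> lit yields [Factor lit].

[Expr [Term [Term [Factor lit]] @ [Factor lit]] ** [Expr [Term [Factor lit]] ** [Expr [Term [Factor lit]]]]]

Expr
Term ** Expr
Term @ Factor ** Expr
Factor @ Factor ** Expr
lit @ Factor ** Expr
lit @ lit ** Expr
lit @ lit ** Term ** Expr
lit @ lit ** Factor ** Expr
lit @ lit ** lit ** Expr
lit @ lit ** lit ** Term
lit @ lit ** lit ** Factor
lit @ lit ** lit ** lit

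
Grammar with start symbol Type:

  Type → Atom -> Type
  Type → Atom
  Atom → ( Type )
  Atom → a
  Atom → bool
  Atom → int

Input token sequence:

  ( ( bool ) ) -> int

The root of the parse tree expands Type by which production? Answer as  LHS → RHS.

[Type [Atom ( [Type [Atom ( [Type [Atom bool]] )]] )] -> [Type [Atom int]]]

Type → Atom -> Type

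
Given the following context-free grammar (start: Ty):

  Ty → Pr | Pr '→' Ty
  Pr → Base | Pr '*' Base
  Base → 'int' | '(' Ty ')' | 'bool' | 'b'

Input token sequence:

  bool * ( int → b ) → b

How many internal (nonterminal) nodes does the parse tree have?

[Ty [Pr [Pr [Base bool]] * [Base ( [Ty [Pr [Base int]] → [Ty [Pr [Base b]]]] )]] → [Ty [Pr [Base b]]]]

14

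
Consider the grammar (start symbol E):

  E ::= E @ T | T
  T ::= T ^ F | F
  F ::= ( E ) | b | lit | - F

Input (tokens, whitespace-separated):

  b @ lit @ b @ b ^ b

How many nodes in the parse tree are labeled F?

5

[E [E [E [E [T [F b]]] @ [T [F lit]]] @ [T [F b]]] @ [T [T [F b]] ^ [F b]]]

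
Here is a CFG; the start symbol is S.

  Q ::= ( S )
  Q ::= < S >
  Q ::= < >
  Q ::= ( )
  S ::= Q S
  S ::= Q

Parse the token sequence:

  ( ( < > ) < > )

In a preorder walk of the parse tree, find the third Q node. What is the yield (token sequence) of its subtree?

[S [Q ( [S [Q ( [S [Q < >]] )] [S [Q < >]]] )]]

< >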